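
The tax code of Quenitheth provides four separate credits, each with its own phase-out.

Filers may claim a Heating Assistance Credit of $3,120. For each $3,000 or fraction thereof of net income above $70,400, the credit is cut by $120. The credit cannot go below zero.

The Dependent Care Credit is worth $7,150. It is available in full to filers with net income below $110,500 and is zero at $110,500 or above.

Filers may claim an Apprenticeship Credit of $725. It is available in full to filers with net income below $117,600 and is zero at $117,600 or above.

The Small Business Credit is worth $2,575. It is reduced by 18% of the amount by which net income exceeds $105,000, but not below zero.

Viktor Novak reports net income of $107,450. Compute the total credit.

Heating Assistance Credit: income exceeds $70,400 by $37,050, which is 13 full-or-partial $3,000 increments; reduction = 13 × $120 = $1,560, leaving $1,560.
Dependent Care Credit: $107,450 is below the $110,500 cutoff, so the full $7,150 applies.
Apprenticeship Credit: $107,450 is below the $117,600 cutoff, so the full $725 applies.
Small Business Credit: 18% of the $2,450 excess over $105,000 is $441; credit = $2,575 − $441 = $2,134.
Total: $1,560 + $7,150 + $725 + $2,134 = $11,569.

$11,569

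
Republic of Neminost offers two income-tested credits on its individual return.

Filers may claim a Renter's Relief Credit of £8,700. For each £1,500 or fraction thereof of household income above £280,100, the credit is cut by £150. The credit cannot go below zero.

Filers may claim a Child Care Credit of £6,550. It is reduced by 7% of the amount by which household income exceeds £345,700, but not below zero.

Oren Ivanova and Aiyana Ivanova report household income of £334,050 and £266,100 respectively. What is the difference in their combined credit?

Oren (£334,050): Renter's Relief Credit: income exceeds £280,100 by £53,950, which is 36 full-or-partial £1,500 increments; reduction = 36 × £150 = £5,400, leaving £3,300. Child Care Credit: £334,050 is at or below the £345,700 threshold, so the full £6,550 applies. total £3,300 + £6,550 = £9,850
Aiyana (£266,100): Renter's Relief Credit: £266,100 is at or below the £280,100 threshold, so the full £8,700 applies. Child Care Credit: £266,100 is at or below the £345,700 threshold, so the full £6,550 applies. total £8,700 + £6,550 = £15,250
Difference: |£9,850 − £15,250| = £5,400.

£5,400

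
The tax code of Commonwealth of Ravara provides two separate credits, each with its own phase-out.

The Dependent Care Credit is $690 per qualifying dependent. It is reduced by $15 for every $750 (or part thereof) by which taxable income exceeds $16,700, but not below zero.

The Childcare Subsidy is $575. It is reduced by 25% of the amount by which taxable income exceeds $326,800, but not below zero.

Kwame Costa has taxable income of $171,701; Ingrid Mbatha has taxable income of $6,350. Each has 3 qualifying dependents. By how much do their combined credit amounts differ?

$2,070

Kwame ($171,701): Dependent Care Credit: base = 3 × $690 = $2,070. income exceeds $16,700 by $155,001 → 207 increments × $15 = $3,105 ≥ base, so the credit is $0. Childcare Subsidy: $171,701 is at or below the $326,800 threshold, so the full $575 applies. total $0 + $575 = $575
Ingrid ($6,350): Dependent Care Credit: base = 3 × $690 = $2,070. $6,350 is at or below the $16,700 threshold, so the full $2,070 applies. Childcare Subsidy: $6,350 is at or below the $326,800 threshold, so the full $575 applies. total $2,070 + $575 = $2,645
Difference: |$575 − $2,645| = $2,070.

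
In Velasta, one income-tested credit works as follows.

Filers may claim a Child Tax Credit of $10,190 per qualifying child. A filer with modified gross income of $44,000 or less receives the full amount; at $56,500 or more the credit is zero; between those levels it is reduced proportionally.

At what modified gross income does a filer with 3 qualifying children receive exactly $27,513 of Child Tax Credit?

$45,250

Full credit = 3 × $10,190 = $30,570.
$27,513 is 27,513/30,570 of the full $30,570, so 3,057/30,570 of the $12,500 range has been used: income = $44,000 + $12,500 × 3,057/30,570 = $45,250.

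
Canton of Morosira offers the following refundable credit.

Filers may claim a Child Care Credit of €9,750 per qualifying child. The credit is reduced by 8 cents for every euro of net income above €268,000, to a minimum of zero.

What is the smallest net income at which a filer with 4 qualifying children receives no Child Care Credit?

€755,500

Full credit = 4 × €9,750 = €39,000.
The credit falls by 8% of each euro above €268,000, so it reaches zero when the excess is €39,000 / 8% = €487,500: income = €268,000 + €487,500 = €755,500.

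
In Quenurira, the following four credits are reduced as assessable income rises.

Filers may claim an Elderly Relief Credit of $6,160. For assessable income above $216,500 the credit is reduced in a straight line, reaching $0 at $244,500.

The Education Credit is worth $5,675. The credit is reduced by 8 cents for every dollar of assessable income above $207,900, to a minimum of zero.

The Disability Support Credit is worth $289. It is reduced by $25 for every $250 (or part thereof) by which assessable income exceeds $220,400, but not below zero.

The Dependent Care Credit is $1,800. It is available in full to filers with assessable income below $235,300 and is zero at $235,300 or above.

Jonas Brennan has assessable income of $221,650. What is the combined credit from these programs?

$11,566

Elderly Relief Credit: $221,650 is $5,150 into a $28,000 phase-out range, leaving 22,850/28,000 of the credit: $6,160 × 22,850/28,000 = $5,027.
Education Credit: 8% of the $13,750 excess over $207,900 is $1,100; credit = $5,675 − $1,100 = $4,575.
Disability Support Credit: income exceeds $220,400 by $1,250, which is 5 full-or-partial $250 increments; reduction = 5 × $25 = $125, leaving $164.
Dependent Care Credit: $221,650 is below the $235,300 cutoff, so the full $1,800 applies.
Total: $5,027 + $4,575 + $164 + $1,800 = $11,566.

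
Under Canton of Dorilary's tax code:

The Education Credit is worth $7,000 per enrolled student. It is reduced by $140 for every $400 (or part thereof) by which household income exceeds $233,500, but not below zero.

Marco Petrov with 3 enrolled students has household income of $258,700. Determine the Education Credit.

Education Credit: base = 3 × $7,000 = $21,000. income exceeds $233,500 by $25,200, which is 63 full-or-partial $400 increments; reduction = 63 × $140 = $8,820, leaving $12,180.

$12,180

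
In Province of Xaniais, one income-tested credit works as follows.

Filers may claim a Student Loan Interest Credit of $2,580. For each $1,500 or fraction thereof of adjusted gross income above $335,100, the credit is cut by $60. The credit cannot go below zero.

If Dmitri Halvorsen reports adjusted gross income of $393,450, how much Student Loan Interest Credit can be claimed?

$240

Student Loan Interest Credit: income exceeds $335,100 by $58,350, which is 39 full-or-partial $1,500 increments; reduction = 39 × $60 = $2,340, leaving $240.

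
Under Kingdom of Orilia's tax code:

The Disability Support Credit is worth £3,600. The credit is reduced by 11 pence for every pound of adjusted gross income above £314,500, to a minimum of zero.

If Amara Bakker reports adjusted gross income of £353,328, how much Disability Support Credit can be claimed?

Disability Support Credit: 11% of the £38,828 excess over £314,500 is £4,271.08 ≥ base, so the credit is £0.

£0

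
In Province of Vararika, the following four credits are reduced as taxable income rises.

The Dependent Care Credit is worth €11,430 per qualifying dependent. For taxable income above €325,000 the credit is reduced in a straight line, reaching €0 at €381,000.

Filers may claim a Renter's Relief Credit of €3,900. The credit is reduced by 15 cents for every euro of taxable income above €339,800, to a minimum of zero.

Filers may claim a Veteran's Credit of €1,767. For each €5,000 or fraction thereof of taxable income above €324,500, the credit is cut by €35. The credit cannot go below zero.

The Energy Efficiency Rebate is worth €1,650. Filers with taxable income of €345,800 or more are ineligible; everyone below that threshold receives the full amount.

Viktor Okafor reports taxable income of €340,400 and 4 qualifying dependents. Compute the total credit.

Dependent Care Credit: base = 4 × €11,430 = €45,720. €340,400 is €15,400 into a €56,000 phase-out range, leaving 40,600/56,000 of the credit: €45,720 × 40,600/56,000 = €33,147.
Renter's Relief Credit: 15% of the €600 excess over €339,800 is €90; credit = €3,900 − €90 = €3,810.
Veteran's Credit: income exceeds €324,500 by €15,900, which is 4 full-or-partial €5,000 increments; reduction = 4 × €35 = €140, leaving €1,627.
Energy Efficiency Rebate: €340,400 is below the €345,800 cutoff, so the full €1,650 applies.
Total: €33,147 + €3,810 + €1,627 + €1,650 = €40,234.

€40,234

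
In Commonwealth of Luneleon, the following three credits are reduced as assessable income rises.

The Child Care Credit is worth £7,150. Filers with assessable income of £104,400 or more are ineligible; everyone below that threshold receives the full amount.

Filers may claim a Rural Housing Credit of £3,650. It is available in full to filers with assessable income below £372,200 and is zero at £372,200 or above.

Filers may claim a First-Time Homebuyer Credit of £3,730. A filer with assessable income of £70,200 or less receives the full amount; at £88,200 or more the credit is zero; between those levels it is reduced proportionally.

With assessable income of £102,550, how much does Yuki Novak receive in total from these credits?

Child Care Credit: £102,550 is below the £104,400 cutoff, so the full £7,150 applies.
Rural Housing Credit: £102,550 is below the £372,200 cutoff, so the full £3,650 applies.
First-Time Homebuyer Credit: £102,550 is at or above £88,200, so the credit is £0.
Total: £7,150 + £3,650 + £0 = £10,800.

£10,800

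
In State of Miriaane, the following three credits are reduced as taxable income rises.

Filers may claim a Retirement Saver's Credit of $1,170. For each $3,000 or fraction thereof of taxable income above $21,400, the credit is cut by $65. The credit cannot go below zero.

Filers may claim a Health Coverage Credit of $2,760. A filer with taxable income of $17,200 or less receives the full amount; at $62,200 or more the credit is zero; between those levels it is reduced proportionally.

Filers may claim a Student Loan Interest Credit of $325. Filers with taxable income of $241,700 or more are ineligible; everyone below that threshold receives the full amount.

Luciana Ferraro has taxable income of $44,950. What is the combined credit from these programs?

Retirement Saver's Credit: income exceeds $21,400 by $23,550, which is 8 full-or-partial $3,000 increments; reduction = 8 × $65 = $520, leaving $650.
Health Coverage Credit: $44,950 is $27,750 into a $45,000 phase-out range, leaving 17,250/45,000 of the credit: $2,760 × 17,250/45,000 = $1,058.
Student Loan Interest Credit: $44,950 is below the $241,700 cutoff, so the full $325 applies.
Total: $650 + $1,058 + $325 = $2,033.

$2,033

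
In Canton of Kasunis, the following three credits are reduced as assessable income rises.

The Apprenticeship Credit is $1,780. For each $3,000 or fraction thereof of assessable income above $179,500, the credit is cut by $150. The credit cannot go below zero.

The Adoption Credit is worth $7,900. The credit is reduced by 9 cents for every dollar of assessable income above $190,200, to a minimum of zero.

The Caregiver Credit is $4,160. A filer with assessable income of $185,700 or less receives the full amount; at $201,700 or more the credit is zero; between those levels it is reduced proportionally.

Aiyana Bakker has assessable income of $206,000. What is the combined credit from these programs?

Apprenticeship Credit: income exceeds $179,500 by $26,500, which is 9 full-or-partial $3,000 increments; reduction = 9 × $150 = $1,350, leaving $430.
Adoption Credit: 9% of the $15,800 excess over $190,200 is $1,422; credit = $7,900 − $1,422 = $6,478.
Caregiver Credit: $206,000 is at or above $201,700, so the credit is $0.
Total: $430 + $6,478 + $0 = $6,908.

$6,908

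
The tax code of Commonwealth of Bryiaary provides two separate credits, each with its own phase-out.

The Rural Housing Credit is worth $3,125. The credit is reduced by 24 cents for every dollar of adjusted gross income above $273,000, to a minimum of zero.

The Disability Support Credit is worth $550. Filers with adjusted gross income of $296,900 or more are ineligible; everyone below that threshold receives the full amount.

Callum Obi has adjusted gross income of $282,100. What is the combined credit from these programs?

Rural Housing Credit: 24% of the $9,100 excess over $273,000 is $2,184; credit = $3,125 − $2,184 = $941.
Disability Support Credit: $282,100 is below the $296,900 cutoff, so the full $550 applies.
Total: $941 + $550 = $1,491.

$1,491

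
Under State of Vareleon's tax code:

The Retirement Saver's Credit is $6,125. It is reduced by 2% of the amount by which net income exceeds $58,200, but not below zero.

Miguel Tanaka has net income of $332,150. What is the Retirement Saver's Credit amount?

$646

Retirement Saver's Credit: 2% of the $273,950 excess over $58,200 is $5,479; credit = $6,125 − $5,479 = $646.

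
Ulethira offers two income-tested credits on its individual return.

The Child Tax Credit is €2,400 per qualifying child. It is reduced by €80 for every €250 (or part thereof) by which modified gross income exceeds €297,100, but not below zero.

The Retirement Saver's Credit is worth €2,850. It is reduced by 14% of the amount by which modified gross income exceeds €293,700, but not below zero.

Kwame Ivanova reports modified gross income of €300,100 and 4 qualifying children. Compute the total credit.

Child Tax Credit: base = 4 × €2,400 = €9,600. income exceeds €297,100 by €3,000, which is 12 full-or-partial €250 increments; reduction = 12 × €80 = €960, leaving €8,640.
Retirement Saver's Credit: 14% of the €6,400 excess over €293,700 is €896; credit = €2,850 − €896 = €1,954.
Total: €8,640 + €1,954 = €10,594.

€10,594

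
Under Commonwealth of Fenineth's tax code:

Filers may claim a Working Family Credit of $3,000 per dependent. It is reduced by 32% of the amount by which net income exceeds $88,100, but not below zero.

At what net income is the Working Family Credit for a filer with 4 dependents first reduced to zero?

Full credit = 4 × $3,000 = $12,000.
The credit falls by 32% of each dollar above $88,100, so it reaches zero when the excess is $12,000 / 32% = $37,500: income = $88,100 + $37,500 = $125,600.

$125,600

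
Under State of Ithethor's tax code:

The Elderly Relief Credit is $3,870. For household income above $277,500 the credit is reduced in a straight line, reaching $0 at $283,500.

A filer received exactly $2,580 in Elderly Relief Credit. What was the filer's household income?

$2,580 is 2,580/3,870 of the full $3,870, so 1,290/3,870 of the $6,000 range has been used: income = $277,500 + $6,000 × 1,290/3,870 = $279,500.

$279,500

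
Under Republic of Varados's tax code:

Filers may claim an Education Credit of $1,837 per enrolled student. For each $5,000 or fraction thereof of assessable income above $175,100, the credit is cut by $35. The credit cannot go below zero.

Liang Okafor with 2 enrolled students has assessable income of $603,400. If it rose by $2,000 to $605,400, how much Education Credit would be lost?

At $603,400 — base = 2 × $1,837 = $3,674. income exceeds $175,100 by $428,300, which is 86 full-or-partial $5,000 increments; reduction = 86 × $35 = $3,010, leaving $664.
At $605,400 — base = 2 × $1,837 = $3,674. income exceeds $175,100 by $430,300, which is 87 full-or-partial $5,000 increments; reduction = 87 × $35 = $3,045, leaving $629.
Lost: $664 − $629 = $35.

$35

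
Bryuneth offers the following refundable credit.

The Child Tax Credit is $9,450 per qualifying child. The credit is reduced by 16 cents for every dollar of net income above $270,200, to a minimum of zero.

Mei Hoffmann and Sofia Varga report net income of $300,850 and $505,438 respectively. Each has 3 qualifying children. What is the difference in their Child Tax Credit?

Mei ($300,850): Child Tax Credit: base = 3 × $9,450 = $28,350. 16% of the $30,650 excess over $270,200 is $4,904; credit = $28,350 − $4,904 = $23,446.
Sofia ($505,438): Child Tax Credit: base = 3 × $9,450 = $28,350. 16% of the $235,238 excess over $270,200 is $37,638.08 ≥ base, so the credit is $0.
Difference: |$23,446 − $0| = $23,446.

$23,446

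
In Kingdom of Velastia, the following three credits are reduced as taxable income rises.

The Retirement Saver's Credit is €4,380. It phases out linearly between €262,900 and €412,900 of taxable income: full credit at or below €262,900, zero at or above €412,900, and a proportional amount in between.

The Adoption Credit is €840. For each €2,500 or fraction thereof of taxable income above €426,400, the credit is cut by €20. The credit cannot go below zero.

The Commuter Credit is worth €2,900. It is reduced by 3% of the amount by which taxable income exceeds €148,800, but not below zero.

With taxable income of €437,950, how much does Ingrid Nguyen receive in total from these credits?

€740

Retirement Saver's Credit: €437,950 is at or above €412,900, so the credit is €0.
Adoption Credit: income exceeds €426,400 by €11,550, which is 5 full-or-partial €2,500 increments; reduction = 5 × €20 = €100, leaving €740.
Commuter Credit: 3% of the €289,150 excess over €148,800 is €8,674.50 ≥ base, so the credit is €0.
Total: €0 + €740 + €0 = €740.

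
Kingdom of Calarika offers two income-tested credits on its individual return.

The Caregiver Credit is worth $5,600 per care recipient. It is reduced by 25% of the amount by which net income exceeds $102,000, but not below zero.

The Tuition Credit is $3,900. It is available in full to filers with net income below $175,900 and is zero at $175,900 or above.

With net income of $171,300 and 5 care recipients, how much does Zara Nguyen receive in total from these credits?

$14,575

Caregiver Credit: base = 5 × $5,600 = $28,000. 25% of the $69,300 excess over $102,000 is $17,325; credit = $28,000 − $17,325 = $10,675.
Tuition Credit: $171,300 is below the $175,900 cutoff, so the full $3,900 applies.
Total: $10,675 + $3,900 = $14,575.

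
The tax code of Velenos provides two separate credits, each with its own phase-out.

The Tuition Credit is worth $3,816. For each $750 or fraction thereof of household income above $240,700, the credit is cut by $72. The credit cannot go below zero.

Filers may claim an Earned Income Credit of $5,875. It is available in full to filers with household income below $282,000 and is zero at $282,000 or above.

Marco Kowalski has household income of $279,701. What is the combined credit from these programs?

$5,875

Tuition Credit: income exceeds $240,700 by $39,001 → 53 increments × $72 = $3,816 ≥ base, so the credit is $0.
Earned Income Credit: $279,701 is below the $282,000 cutoff, so the full $5,875 applies.
Total: $0 + $5,875 = $5,875.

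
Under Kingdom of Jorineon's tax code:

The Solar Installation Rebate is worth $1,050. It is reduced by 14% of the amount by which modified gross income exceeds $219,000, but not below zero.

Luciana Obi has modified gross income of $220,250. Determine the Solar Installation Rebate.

$875

Solar Installation Rebate: 14% of the $1,250 excess over $219,000 is $175; credit = $1,050 − $175 = $875.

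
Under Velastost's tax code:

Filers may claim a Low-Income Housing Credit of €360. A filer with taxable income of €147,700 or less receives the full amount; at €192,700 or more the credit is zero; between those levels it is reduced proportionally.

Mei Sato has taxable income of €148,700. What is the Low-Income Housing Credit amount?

Low-Income Housing Credit: €148,700 is €1,000 into a €45,000 phase-out range, leaving 44,000/45,000 of the credit: €360 × 44,000/45,000 = €352.

€352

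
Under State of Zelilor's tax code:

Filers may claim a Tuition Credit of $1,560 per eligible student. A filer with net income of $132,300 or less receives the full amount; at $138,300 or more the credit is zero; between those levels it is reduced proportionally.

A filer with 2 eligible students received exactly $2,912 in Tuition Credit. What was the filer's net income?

$132,700

Full credit = 2 × $1,560 = $3,120.
$2,912 is 2,912/3,120 of the full $3,120, so 208/3,120 of the $6,000 range has been used: income = $132,300 + $6,000 × 208/3,120 = $132,700.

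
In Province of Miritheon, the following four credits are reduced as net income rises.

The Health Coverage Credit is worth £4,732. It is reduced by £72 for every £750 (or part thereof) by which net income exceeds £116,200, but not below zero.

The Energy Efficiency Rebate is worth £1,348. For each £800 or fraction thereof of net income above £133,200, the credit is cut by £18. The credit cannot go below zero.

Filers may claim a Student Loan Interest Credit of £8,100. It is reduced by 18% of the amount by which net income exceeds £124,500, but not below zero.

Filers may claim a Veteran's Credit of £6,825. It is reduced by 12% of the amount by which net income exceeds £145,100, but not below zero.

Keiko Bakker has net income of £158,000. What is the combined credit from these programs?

Health Coverage Credit: income exceeds £116,200 by £41,800, which is 56 full-or-partial £750 increments; reduction = 56 × £72 = £4,032, leaving £700.
Energy Efficiency Rebate: income exceeds £133,200 by £24,800, which is 31 full-or-partial £800 increments; reduction = 31 × £18 = £558, leaving £790.
Student Loan Interest Credit: 18% of the £33,500 excess over £124,500 is £6,030; credit = £8,100 − £6,030 = £2,070.
Veteran's Credit: 12% of the £12,900 excess over £145,100 is £1,548; credit = £6,825 − £1,548 = £5,277.
Total: £700 + £790 + £2,070 + £5,277 = £8,837.

£8,837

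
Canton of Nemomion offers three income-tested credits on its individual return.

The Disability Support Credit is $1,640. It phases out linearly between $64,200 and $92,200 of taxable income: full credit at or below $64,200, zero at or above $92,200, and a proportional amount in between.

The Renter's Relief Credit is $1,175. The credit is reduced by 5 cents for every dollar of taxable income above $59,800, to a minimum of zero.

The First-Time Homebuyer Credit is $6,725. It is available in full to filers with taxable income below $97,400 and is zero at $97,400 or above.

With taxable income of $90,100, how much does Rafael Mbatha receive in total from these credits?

Disability Support Credit: $90,100 is $25,900 into a $28,000 phase-out range, leaving 2,100/28,000 of the credit: $1,640 × 2,100/28,000 = $123.
Renter's Relief Credit: 5% of the $30,300 excess over $59,800 is $1,515 ≥ base, so the credit is $0.
First-Time Homebuyer Credit: $90,100 is below the $97,400 cutoff, so the full $6,725 applies.
Total: $123 + $0 + $6,725 = $6,848.

$6,848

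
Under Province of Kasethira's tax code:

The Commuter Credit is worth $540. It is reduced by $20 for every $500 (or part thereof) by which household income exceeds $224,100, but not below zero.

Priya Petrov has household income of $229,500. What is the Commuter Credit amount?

Commuter Credit: income exceeds $224,100 by $5,400, which is 11 full-or-partial $500 increments; reduction = 11 × $20 = $220, leaving $320.

$320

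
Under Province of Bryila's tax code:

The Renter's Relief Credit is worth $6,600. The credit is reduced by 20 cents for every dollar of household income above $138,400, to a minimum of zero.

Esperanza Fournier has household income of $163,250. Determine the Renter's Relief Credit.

Renter's Relief Credit: 20% of the $24,850 excess over $138,400 is $4,970; credit = $6,600 − $4,970 = $1,630.

$1,630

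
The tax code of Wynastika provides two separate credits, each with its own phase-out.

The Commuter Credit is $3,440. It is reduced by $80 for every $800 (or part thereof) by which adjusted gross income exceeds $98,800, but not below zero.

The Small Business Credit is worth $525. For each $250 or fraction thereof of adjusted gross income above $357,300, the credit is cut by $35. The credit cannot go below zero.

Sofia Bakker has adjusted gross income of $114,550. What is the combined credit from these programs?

Commuter Credit: income exceeds $98,800 by $15,750, which is 20 full-or-partial $800 increments; reduction = 20 × $80 = $1,600, leaving $1,840.
Small Business Credit: $114,550 is at or below the $357,300 threshold, so the full $525 applies.
Total: $1,840 + $525 = $2,365.

$2,365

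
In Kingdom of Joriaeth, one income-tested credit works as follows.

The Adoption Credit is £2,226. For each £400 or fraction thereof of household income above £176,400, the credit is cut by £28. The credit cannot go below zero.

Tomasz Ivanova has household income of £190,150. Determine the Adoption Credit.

Adoption Credit: income exceeds £176,400 by £13,750, which is 35 full-or-partial £400 increments; reduction = 35 × £28 = £980, leaving £1,246.

£1,246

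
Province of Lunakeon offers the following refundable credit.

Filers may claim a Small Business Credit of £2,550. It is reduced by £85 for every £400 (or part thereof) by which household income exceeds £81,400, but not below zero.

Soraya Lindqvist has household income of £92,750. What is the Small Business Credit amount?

£85

Small Business Credit: income exceeds £81,400 by £11,350, which is 29 full-or-partial £400 increments; reduction = 29 × £85 = £2,465, leaving £85.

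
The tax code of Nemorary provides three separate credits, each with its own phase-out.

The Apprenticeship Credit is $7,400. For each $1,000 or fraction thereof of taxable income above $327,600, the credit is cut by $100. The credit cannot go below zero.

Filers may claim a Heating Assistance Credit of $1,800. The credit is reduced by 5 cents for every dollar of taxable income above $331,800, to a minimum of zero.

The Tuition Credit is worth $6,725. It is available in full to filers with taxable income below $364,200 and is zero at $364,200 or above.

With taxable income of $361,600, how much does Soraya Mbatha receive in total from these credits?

Apprenticeship Credit: income exceeds $327,600 by $34,000, which is 34 full-or-partial $1,000 increments; reduction = 34 × $100 = $3,400, leaving $4,000.
Heating Assistance Credit: 5% of the $29,800 excess over $331,800 is $1,490; credit = $1,800 − $1,490 = $310.
Tuition Credit: $361,600 is below the $364,200 cutoff, so the full $6,725 applies.
Total: $4,000 + $310 + $6,725 = $11,035.

$11,035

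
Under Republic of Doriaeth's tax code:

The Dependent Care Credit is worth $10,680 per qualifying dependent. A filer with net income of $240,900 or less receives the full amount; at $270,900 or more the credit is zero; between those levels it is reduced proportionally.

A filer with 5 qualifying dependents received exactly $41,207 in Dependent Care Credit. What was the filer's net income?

$247,750

Full credit = 5 × $10,680 = $53,400.
$41,207 is 41,207/53,400 of the full $53,400, so 12,193/53,400 of the $30,000 range has been used: income = $240,900 + $30,000 × 12,193/53,400 = $247,750.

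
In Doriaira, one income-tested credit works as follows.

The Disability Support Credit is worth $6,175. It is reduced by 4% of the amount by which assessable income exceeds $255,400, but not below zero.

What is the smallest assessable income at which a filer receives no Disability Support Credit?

The credit falls by 4% of each dollar above $255,400, so it reaches zero when the excess is $6,175 / 4% = $154,375: income = $255,400 + $154,375 = $409,775.

$409,775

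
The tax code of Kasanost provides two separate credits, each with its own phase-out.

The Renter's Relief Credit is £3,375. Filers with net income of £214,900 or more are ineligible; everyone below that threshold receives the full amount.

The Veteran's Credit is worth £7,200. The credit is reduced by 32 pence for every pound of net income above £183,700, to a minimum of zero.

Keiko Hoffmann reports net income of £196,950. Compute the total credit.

£6,335

Renter's Relief Credit: £196,950 is below the £214,900 cutoff, so the full £3,375 applies.
Veteran's Credit: 32% of the £13,250 excess over £183,700 is £4,240; credit = £7,200 − £4,240 = £2,960.
Total: £3,375 + £2,960 = £6,335.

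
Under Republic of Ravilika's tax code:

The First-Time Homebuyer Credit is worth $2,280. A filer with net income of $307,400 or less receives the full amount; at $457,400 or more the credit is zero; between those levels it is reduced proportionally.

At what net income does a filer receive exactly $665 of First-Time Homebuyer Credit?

$413,650

$665 is 665/2,280 of the full $2,280, so 1,615/2,280 of the $150,000 range has been used: income = $307,400 + $150,000 × 1,615/2,280 = $413,650.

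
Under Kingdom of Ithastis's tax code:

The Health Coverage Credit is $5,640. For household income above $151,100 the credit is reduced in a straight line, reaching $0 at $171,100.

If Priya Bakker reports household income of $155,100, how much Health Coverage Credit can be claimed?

$4,512

Health Coverage Credit: $155,100 is $4,000 into a $20,000 phase-out range, leaving 16,000/20,000 of the credit: $5,640 × 16,000/20,000 = $4,512.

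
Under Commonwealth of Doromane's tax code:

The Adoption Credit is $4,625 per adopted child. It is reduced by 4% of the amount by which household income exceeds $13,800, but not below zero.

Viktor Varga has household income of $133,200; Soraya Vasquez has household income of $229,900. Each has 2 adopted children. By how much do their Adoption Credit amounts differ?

$3,868

Viktor ($133,200): Adoption Credit: base = 2 × $4,625 = $9,250. 4% of the $119,400 excess over $13,800 is $4,776; credit = $9,250 − $4,776 = $4,474.
Soraya ($229,900): Adoption Credit: base = 2 × $4,625 = $9,250. 4% of the $216,100 excess over $13,800 is $8,644; credit = $9,250 − $8,644 = $606.
Difference: |$4,474 − $606| = $3,868.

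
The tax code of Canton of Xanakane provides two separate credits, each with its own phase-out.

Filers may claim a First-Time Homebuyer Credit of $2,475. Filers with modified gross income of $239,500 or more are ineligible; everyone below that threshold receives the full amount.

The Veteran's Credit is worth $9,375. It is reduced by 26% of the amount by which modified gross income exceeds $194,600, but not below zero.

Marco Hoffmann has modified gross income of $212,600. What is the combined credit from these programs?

First-Time Homebuyer Credit: $212,600 is below the $239,500 cutoff, so the full $2,475 applies.
Veteran's Credit: 26% of the $18,000 excess over $194,600 is $4,680; credit = $9,375 − $4,680 = $4,695.
Total: $2,475 + $4,695 = $7,170.

$7,170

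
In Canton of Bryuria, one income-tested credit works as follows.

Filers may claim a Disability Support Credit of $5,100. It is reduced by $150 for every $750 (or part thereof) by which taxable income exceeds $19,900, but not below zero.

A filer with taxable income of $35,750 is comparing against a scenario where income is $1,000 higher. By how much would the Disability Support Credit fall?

$150

At $35,750 — income exceeds $19,900 by $15,850, which is 22 full-or-partial $750 increments; reduction = 22 × $150 = $3,300, leaving $1,800.
At $36,750 — income exceeds $19,900 by $16,850, which is 23 full-or-partial $750 increments; reduction = 23 × $150 = $3,450, leaving $1,650.
Lost: $1,800 − $1,650 = $150.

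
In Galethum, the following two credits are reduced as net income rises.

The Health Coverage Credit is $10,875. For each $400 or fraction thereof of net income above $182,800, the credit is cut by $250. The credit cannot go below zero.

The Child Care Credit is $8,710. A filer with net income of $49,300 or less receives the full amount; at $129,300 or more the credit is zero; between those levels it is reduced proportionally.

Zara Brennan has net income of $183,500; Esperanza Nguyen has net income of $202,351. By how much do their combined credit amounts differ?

$10,375

Zara ($183,500): Health Coverage Credit: income exceeds $182,800 by $700, which is 2 full-or-partial $400 increments; reduction = 2 × $250 = $500, leaving $10,375. Child Care Credit: $183,500 is at or above $129,300, so the credit is $0. total $10,375 + $0 = $10,375
Esperanza ($202,351): Health Coverage Credit: income exceeds $182,800 by $19,551 → 49 increments × $250 = $12,250 ≥ base, so the credit is $0. Child Care Credit: $202,351 is at or above $129,300, so the credit is $0. total $0 + $0 = $0
Difference: |$10,375 − $0| = $10,375.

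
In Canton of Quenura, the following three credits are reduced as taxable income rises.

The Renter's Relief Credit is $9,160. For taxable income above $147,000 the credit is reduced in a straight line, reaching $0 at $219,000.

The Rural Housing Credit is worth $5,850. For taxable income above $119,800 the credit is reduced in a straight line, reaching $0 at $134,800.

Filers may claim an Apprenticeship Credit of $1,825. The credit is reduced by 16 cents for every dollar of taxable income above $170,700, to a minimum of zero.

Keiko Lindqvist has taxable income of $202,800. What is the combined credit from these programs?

Renter's Relief Credit: $202,800 is $55,800 into a $72,000 phase-out range, leaving 16,200/72,000 of the credit: $9,160 × 16,200/72,000 = $2,061.
Rural Housing Credit: $202,800 is at or above $134,800, so the credit is $0.
Apprenticeship Credit: 16% of the $32,100 excess over $170,700 is $5,136 ≥ base, so the credit is $0.
Total: $2,061 + $0 + $0 = $2,061.

$2,061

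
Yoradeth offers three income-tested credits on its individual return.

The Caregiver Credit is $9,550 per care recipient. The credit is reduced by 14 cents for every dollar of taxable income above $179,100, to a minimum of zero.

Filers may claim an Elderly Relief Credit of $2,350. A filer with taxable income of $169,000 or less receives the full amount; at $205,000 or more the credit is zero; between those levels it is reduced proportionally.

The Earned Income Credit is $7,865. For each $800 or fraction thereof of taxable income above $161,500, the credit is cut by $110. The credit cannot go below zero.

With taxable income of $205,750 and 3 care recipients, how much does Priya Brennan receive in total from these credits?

Caregiver Credit: base = 3 × $9,550 = $28,650. 14% of the $26,650 excess over $179,100 is $3,731; credit = $28,650 − $3,731 = $24,919.
Elderly Relief Credit: $205,750 is at or above $205,000, so the credit is $0.
Earned Income Credit: income exceeds $161,500 by $44,250, which is 56 full-or-partial $800 increments; reduction = 56 × $110 = $6,160, leaving $1,705.
Total: $24,919 + $0 + $1,705 = $26,624.

$26,624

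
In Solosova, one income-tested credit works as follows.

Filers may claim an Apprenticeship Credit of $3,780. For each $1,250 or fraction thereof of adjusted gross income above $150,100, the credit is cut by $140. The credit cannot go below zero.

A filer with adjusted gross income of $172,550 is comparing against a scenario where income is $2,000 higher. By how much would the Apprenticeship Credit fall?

$280

At $172,550 — income exceeds $150,100 by $22,450, which is 18 full-or-partial $1,250 increments; reduction = 18 × $140 = $2,520, leaving $1,260.
At $174,550 — income exceeds $150,100 by $24,450, which is 20 full-or-partial $1,250 increments; reduction = 20 × $140 = $2,800, leaving $980.
Lost: $1,260 − $980 = $280.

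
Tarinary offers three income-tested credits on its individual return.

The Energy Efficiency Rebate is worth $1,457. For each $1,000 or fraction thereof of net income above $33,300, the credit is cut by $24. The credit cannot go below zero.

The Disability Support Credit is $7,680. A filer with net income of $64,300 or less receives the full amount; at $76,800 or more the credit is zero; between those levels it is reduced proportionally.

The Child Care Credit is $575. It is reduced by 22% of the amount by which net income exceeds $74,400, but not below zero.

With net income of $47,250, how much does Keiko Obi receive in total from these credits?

$9,376

Energy Efficiency Rebate: income exceeds $33,300 by $13,950, which is 14 full-or-partial $1,000 increments; reduction = 14 × $24 = $336, leaving $1,121.
Disability Support Credit: $47,250 is at or below the $64,300 threshold, so the full $7,680 applies.
Child Care Credit: $47,250 is at or below the $74,400 threshold, so the full $575 applies.
Total: $1,121 + $7,680 + $575 = $9,376.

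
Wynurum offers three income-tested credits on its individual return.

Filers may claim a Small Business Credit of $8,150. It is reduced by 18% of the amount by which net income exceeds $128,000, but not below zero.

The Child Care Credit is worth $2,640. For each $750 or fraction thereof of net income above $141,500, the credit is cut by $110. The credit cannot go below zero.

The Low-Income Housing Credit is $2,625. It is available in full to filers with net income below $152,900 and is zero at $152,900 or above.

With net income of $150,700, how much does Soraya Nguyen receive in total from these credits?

Small Business Credit: 18% of the $22,700 excess over $128,000 is $4,086; credit = $8,150 − $4,086 = $4,064.
Child Care Credit: income exceeds $141,500 by $9,200, which is 13 full-or-partial $750 increments; reduction = 13 × $110 = $1,430, leaving $1,210.
Low-Income Housing Credit: $150,700 is below the $152,900 cutoff, so the full $2,625 applies.
Total: $4,064 + $1,210 + $2,625 = $7,899.

$7,899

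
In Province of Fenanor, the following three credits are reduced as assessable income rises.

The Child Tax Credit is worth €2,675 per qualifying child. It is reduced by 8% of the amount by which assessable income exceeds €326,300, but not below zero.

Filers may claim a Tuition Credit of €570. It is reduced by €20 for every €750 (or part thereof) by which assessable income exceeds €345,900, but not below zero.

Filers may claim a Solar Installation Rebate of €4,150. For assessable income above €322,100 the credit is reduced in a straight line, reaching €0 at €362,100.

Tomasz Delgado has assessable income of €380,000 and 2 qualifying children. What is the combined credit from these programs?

€1,054

Child Tax Credit: base = 2 × €2,675 = €5,350. 8% of the €53,700 excess over €326,300 is €4,296; credit = €5,350 − €4,296 = €1,054.
Tuition Credit: income exceeds €345,900 by €34,100 → 46 increments × €20 = €920 ≥ base, so the credit is €0.
Solar Installation Rebate: €380,000 is at or above €362,100, so the credit is €0.
Total: €1,054 + €0 + €0 = €1,054.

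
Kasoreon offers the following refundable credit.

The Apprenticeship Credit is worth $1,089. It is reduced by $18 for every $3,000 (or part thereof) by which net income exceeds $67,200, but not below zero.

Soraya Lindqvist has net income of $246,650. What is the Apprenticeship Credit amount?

$9

Apprenticeship Credit: income exceeds $67,200 by $179,450, which is 60 full-or-partial $3,000 increments; reduction = 60 × $18 = $1,080, leaving $9.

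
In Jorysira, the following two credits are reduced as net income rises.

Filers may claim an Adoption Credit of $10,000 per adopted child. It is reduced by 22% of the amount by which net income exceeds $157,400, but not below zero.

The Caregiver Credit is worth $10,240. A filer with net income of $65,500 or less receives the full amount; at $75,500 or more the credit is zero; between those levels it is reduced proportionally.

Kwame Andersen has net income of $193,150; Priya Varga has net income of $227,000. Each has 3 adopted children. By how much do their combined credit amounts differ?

$7,447

Kwame ($193,150): Adoption Credit: base = 3 × $10,000 = $30,000. 22% of the $35,750 excess over $157,400 is $7,865; credit = $30,000 − $7,865 = $22,135. Caregiver Credit: $193,150 is at or above $75,500, so the credit is $0. total $22,135 + $0 = $22,135
Priya ($227,000): Adoption Credit: base = 3 × $10,000 = $30,000. 22% of the $69,600 excess over $157,400 is $15,312; credit = $30,000 − $15,312 = $14,688. Caregiver Credit: $227,000 is at or above $75,500, so the credit is $0. total $14,688 + $0 = $14,688
Difference: |$22,135 − $14,688| = $7,447.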